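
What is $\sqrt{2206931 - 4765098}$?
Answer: $i \sqrt{2558167} \approx 1599.4 i$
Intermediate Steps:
$\sqrt{2206931 - 4765098} = \sqrt{-2558167} = i \sqrt{2558167}$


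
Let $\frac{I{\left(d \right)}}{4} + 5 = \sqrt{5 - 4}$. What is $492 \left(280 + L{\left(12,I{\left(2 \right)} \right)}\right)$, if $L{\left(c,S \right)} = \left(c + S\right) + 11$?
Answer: $141204$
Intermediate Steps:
$I{\left(d \right)} = -16$ ($I{\left(d \right)} = -20 + 4 \sqrt{5 - 4} = -20 + 4 \sqrt{1} = -20 + 4 \cdot 1 = -20 + 4 = -16$)
$L{\left(c,S \right)} = 11 + S + c$ ($L{\left(c,S \right)} = \left(S + c\right) + 11 = 11 + S + c$)
$492 \left(280 + L{\left(12,I{\left(2 \right)} \right)}\right) = 492 \left(280 + \left(11 - 16 + 12\right)\right) = 492 \left(280 + 7\right) = 492 \cdot 287 = 141204$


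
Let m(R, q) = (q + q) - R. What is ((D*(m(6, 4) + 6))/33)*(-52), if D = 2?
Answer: -832/33 ≈ -25.212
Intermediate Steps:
m(R, q) = -R + 2*q (m(R, q) = 2*q - R = -R + 2*q)
((D*(m(6, 4) + 6))/33)*(-52) = ((2*((-1*6 + 2*4) + 6))/33)*(-52) = ((2*((-6 + 8) + 6))*(1/33))*(-52) = ((2*(2 + 6))*(1/33))*(-52) = ((2*8)*(1/33))*(-52) = (16*(1/33))*(-52) = (16/33)*(-52) = -832/33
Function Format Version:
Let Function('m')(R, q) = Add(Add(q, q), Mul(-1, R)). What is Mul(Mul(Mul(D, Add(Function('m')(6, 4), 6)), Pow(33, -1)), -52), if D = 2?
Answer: Rational(-832, 33) ≈ -25.212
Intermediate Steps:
Function('m')(R, q) = Add(Mul(-1, R), Mul(2, q)) (Function('m')(R, q) = Add(Mul(2, q), Mul(-1, R)) = Add(Mul(-1, R), Mul(2, q)))
Mul(Mul(Mul(D, Add(Function('m')(6, 4), 6)), Pow(33, -1)), -52) = Mul(Mul(Mul(2, Add(Add(Mul(-1, 6), Mul(2, 4)), 6)), Pow(33, -1)), -52) = Mul(Mul(Mul(2, Add(Add(-6, 8), 6)), Rational(1, 33)), -52) = Mul(Mul(Mul(2, Add(2, 6)), Rational(1, 33)), -52) = Mul(Mul(Mul(2, 8), Rational(1, 33)), -52) = Mul(Mul(16, Rational(1, 33)), -52) = Mul(Rational(16, 33), -52) = Rational(-832, 33)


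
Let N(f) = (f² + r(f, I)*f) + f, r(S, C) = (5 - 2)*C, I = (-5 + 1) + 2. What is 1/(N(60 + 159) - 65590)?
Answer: -1/18724 ≈ -5.3407e-5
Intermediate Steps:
I = -2 (I = -4 + 2 = -2)
r(S, C) = 3*C
N(f) = f² - 5*f (N(f) = (f² + (3*(-2))*f) + f = (f² - 6*f) + f = f² - 5*f)
1/(N(60 + 159) - 65590) = 1/((60 + 159)*(-5 + (60 + 159)) - 65590) = 1/(219*(-5 + 219) - 65590) = 1/(219*214 - 65590) = 1/(46866 - 65590) = 1/(-18724) = -1/18724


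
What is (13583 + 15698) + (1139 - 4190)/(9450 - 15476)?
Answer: 176450357/6026 ≈ 29282.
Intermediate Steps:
(13583 + 15698) + (1139 - 4190)/(9450 - 15476) = 29281 - 3051/(-6026) = 29281 - 3051*(-1/6026) = 29281 + 3051/6026 = 176450357/6026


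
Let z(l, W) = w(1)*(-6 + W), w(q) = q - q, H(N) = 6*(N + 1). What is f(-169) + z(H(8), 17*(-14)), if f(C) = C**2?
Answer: 28561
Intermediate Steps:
H(N) = 6 + 6*N (H(N) = 6*(1 + N) = 6 + 6*N)
w(q) = 0
z(l, W) = 0 (z(l, W) = 0*(-6 + W) = 0)
f(-169) + z(H(8), 17*(-14)) = (-169)**2 + 0 = 28561 + 0 = 28561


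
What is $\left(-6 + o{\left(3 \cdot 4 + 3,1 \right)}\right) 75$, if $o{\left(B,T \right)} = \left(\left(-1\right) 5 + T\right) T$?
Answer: $-750$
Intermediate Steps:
$o{\left(B,T \right)} = T \left(-5 + T\right)$ ($o{\left(B,T \right)} = \left(-5 + T\right) T = T \left(-5 + T\right)$)
$\left(-6 + o{\left(3 \cdot 4 + 3,1 \right)}\right) 75 = \left(-6 + 1 \left(-5 + 1\right)\right) 75 = \left(-6 + 1 \left(-4\right)\right) 75 = \left(-6 - 4\right) 75 = \left(-10\right) 75 = -750$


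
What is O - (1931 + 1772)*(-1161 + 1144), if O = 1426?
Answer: 64377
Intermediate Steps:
O - (1931 + 1772)*(-1161 + 1144) = 1426 - (1931 + 1772)*(-1161 + 1144) = 1426 - 3703*(-17) = 1426 - 1*(-62951) = 1426 + 62951 = 64377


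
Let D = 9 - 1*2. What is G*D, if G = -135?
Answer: -945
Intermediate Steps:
D = 7 (D = 9 - 2 = 7)
G*D = -135*7 = -945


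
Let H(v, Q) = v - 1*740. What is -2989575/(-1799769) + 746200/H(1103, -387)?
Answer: 448024281175/217772049 ≈ 2057.3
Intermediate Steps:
H(v, Q) = -740 + v (H(v, Q) = v - 740 = -740 + v)
-2989575/(-1799769) + 746200/H(1103, -387) = -2989575/(-1799769) + 746200/(-740 + 1103) = -2989575*(-1/1799769) + 746200/363 = 996525/599923 + 746200*(1/363) = 996525/599923 + 746200/363 = 448024281175/217772049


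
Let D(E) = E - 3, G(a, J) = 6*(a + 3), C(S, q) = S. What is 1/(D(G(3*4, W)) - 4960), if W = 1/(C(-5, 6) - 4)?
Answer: -1/4873 ≈ -0.00020521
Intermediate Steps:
W = -⅑ (W = 1/(-5 - 4) = 1/(-9) = -⅑ ≈ -0.11111)
G(a, J) = 18 + 6*a (G(a, J) = 6*(3 + a) = 18 + 6*a)
D(E) = -3 + E
1/(D(G(3*4, W)) - 4960) = 1/((-3 + (18 + 6*(3*4))) - 4960) = 1/((-3 + (18 + 6*12)) - 4960) = 1/((-3 + (18 + 72)) - 4960) = 1/((-3 + 90) - 4960) = 1/(87 - 4960) = 1/(-4873) = -1/4873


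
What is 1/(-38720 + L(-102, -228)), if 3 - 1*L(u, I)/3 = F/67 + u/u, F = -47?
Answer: -67/2593697 ≈ -2.5832e-5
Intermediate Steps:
L(u, I) = 543/67 (L(u, I) = 9 - 3*(-47/67 + u/u) = 9 - 3*(-47*1/67 + 1) = 9 - 3*(-47/67 + 1) = 9 - 3*20/67 = 9 - 60/67 = 543/67)
1/(-38720 + L(-102, -228)) = 1/(-38720 + 543/67) = 1/(-2593697/67) = -67/2593697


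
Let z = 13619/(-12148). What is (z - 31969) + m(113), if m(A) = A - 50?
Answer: -387607707/12148 ≈ -31907.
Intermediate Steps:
z = -13619/12148 (z = 13619*(-1/12148) = -13619/12148 ≈ -1.1211)
m(A) = -50 + A
(z - 31969) + m(113) = (-13619/12148 - 31969) + (-50 + 113) = -388373031/12148 + 63 = -387607707/12148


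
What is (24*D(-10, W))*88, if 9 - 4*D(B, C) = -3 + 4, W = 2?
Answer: 4224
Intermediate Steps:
D(B, C) = 2 (D(B, C) = 9/4 - (-3 + 4)/4 = 9/4 - ¼*1 = 9/4 - ¼ = 2)
(24*D(-10, W))*88 = (24*2)*88 = 48*88 = 4224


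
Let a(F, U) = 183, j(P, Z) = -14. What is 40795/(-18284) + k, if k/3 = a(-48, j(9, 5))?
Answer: 9997121/18284 ≈ 546.77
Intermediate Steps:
k = 549 (k = 3*183 = 549)
40795/(-18284) + k = 40795/(-18284) + 549 = 40795*(-1/18284) + 549 = -40795/18284 + 549 = 9997121/18284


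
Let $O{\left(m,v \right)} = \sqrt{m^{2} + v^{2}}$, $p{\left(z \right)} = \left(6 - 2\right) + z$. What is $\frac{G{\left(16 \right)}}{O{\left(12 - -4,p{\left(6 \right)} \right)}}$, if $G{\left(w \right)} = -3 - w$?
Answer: $- \frac{19 \sqrt{89}}{178} \approx -1.007$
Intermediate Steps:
$p{\left(z \right)} = 4 + z$
$\frac{G{\left(16 \right)}}{O{\left(12 - -4,p{\left(6 \right)} \right)}} = \frac{-3 - 16}{\sqrt{\left(12 - -4\right)^{2} + \left(4 + 6\right)^{2}}} = \frac{-3 - 16}{\sqrt{\left(12 + 4\right)^{2} + 10^{2}}} = - \frac{19}{\sqrt{16^{2} + 100}} = - \frac{19}{\sqrt{256 + 100}} = - \frac{19}{\sqrt{356}} = - \frac{19}{2 \sqrt{89}} = - 19 \frac{\sqrt{89}}{178} = - \frac{19 \sqrt{89}}{178}$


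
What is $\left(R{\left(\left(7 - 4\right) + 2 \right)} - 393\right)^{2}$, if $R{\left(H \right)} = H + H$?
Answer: $146689$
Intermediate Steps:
$R{\left(H \right)} = 2 H$
$\left(R{\left(\left(7 - 4\right) + 2 \right)} - 393\right)^{2} = \left(2 \left(\left(7 - 4\right) + 2\right) - 393\right)^{2} = \left(2 \left(3 + 2\right) - 393\right)^{2} = \left(2 \cdot 5 - 393\right)^{2} = \left(10 - 393\right)^{2} = \left(-383\right)^{2} = 146689$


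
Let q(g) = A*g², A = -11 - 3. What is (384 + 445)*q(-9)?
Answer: -940086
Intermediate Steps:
A = -14
q(g) = -14*g²
(384 + 445)*q(-9) = (384 + 445)*(-14*(-9)²) = 829*(-14*81) = 829*(-1134) = -940086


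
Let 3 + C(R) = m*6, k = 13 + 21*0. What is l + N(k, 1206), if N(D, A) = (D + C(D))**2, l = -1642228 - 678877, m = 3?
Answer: -2320321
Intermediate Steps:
k = 13 (k = 13 + 0 = 13)
l = -2321105
C(R) = 15 (C(R) = -3 + 3*6 = -3 + 18 = 15)
N(D, A) = (15 + D)**2 (N(D, A) = (D + 15)**2 = (15 + D)**2)
l + N(k, 1206) = -2321105 + (15 + 13)**2 = -2321105 + 28**2 = -2321105 + 784 = -2320321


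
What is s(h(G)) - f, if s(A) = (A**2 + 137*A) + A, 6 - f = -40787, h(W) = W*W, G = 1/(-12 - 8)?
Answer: -6526824799/160000 ≈ -40793.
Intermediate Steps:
G = -1/20 (G = 1/(-20) = -1/20 ≈ -0.050000)
h(W) = W**2
f = 40793 (f = 6 - 1*(-40787) = 6 + 40787 = 40793)
s(A) = A**2 + 138*A
s(h(G)) - f = (-1/20)**2*(138 + (-1/20)**2) - 1*40793 = (138 + 1/400)/400 - 40793 = (1/400)*(55201/400) - 40793 = 55201/160000 - 40793 = -6526824799/160000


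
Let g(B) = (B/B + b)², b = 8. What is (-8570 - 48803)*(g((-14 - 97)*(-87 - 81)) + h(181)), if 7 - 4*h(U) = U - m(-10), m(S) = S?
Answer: -2008055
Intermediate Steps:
g(B) = 81 (g(B) = (B/B + 8)² = (1 + 8)² = 9² = 81)
h(U) = -¾ - U/4 (h(U) = 7/4 - (U - 1*(-10))/4 = 7/4 - (U + 10)/4 = 7/4 - (10 + U)/4 = 7/4 + (-5/2 - U/4) = -¾ - U/4)
(-8570 - 48803)*(g((-14 - 97)*(-87 - 81)) + h(181)) = (-8570 - 48803)*(81 + (-¾ - ¼*181)) = -57373*(81 + (-¾ - 181/4)) = -57373*(81 - 46) = -57373*35 = -2008055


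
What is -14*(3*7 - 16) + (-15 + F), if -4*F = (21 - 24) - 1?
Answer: -84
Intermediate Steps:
F = 1 (F = -((21 - 24) - 1)/4 = -(-3 - 1)/4 = -1/4*(-4) = 1)
-14*(3*7 - 16) + (-15 + F) = -14*(3*7 - 16) + (-15 + 1) = -14*(21 - 16) - 14 = -14*5 - 14 = -70 - 14 = -84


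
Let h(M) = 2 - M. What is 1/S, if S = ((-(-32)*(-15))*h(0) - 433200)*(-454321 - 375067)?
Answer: 1/360087094080 ≈ 2.7771e-12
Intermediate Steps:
S = 360087094080 (S = ((-(-32)*(-15))*(2 - 1*0) - 433200)*(-454321 - 375067) = ((-32*15)*(2 + 0) - 433200)*(-829388) = (-480*2 - 433200)*(-829388) = (-960 - 433200)*(-829388) = -434160*(-829388) = 360087094080)
1/S = 1/360087094080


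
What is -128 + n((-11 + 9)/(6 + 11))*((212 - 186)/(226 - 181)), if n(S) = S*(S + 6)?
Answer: -333968/2601 ≈ -128.40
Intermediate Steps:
n(S) = S*(6 + S)
-128 + n((-11 + 9)/(6 + 11))*((212 - 186)/(226 - 181)) = -128 + (((-11 + 9)/(6 + 11))*(6 + (-11 + 9)/(6 + 11)))*((212 - 186)/(226 - 181)) = -128 + ((-2/17)*(6 - 2/17))*(26/45) = -128 + ((-2*1/17)*(6 - 2*1/17))*(26*(1/45)) = -128 - 2*(6 - 2/17)/17*(26/45) = -128 - 2/17*100/17*(26/45) = -128 - 200/289*26/45 = -128 - 1040/2601 = -333968/2601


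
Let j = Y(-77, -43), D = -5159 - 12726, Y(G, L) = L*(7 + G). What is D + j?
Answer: -14875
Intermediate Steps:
D = -17885
j = 3010 (j = -43*(7 - 77) = -43*(-70) = 3010)
D + j = -17885 + 3010 = -14875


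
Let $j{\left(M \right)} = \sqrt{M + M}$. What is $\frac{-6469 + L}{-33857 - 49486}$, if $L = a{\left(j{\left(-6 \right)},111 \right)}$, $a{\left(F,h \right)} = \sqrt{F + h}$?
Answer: $\frac{6469}{83343} - \frac{\sqrt{111 + 2 i \sqrt{3}}}{83343} \approx 0.077493 - 1.9723 \cdot 10^{-6} i$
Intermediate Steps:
$j{\left(M \right)} = \sqrt{2} \sqrt{M}$ ($j{\left(M \right)} = \sqrt{2 M} = \sqrt{2} \sqrt{M}$)
$L = \sqrt{111 + 2 i \sqrt{3}}$ ($L = \sqrt{\sqrt{2} \sqrt{-6} + 111} = \sqrt{\sqrt{2} i \sqrt{6} + 111} = \sqrt{2 i \sqrt{3} + 111} = \sqrt{111 + 2 i \sqrt{3}} \approx 10.537 + 0.1644 i$)
$\frac{-6469 + L}{-33857 - 49486} = \frac{-6469 + \sqrt{111 + 2 i \sqrt{3}}}{-33857 - 49486} = \frac{-6469 + \sqrt{111 + 2 i \sqrt{3}}}{-83343} = \left(-6469 + \sqrt{111 + 2 i \sqrt{3}}\right) \left(- \frac{1}{83343}\right) = \frac{6469}{83343} - \frac{\sqrt{111 + 2 i \sqrt{3}}}{83343}$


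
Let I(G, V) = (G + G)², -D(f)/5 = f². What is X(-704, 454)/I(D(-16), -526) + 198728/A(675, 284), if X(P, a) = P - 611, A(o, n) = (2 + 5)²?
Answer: 260476751273/64225280 ≈ 4055.7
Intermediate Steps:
A(o, n) = 49 (A(o, n) = 7² = 49)
D(f) = -5*f²
X(P, a) = -611 + P
I(G, V) = 4*G² (I(G, V) = (2*G)² = 4*G²)
X(-704, 454)/I(D(-16), -526) + 198728/A(675, 284) = (-611 - 704)/((4*(-5*(-16)²)²)) + 198728/49 = -1315/(4*(-5*256)²) + 198728*(1/49) = -1315/(4*(-1280)²) + 198728/49 = -1315/(4*1638400) + 198728/49 = -1315/6553600 + 198728/49 = -1315*1/6553600 + 198728/49 = -263/1310720 + 198728/49 = 260476751273/64225280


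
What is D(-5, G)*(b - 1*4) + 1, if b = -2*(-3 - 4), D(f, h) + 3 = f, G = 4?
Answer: -79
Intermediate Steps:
D(f, h) = -3 + f
b = 14 (b = -2*(-7) = 14)
D(-5, G)*(b - 1*4) + 1 = (-3 - 5)*(14 - 1*4) + 1 = -8*(14 - 4) + 1 = -8*10 + 1 = -80 + 1 = -79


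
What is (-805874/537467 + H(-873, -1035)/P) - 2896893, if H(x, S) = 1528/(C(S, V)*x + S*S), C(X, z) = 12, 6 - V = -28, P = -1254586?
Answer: -1036018607114482317063373/357630768856696419 ≈ -2.8969e+6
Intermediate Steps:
V = 34 (V = 6 - 1*(-28) = 6 + 28 = 34)
H(x, S) = 1528/(S² + 12*x) (H(x, S) = 1528/(12*x + S*S) = 1528/(12*x + S²) = 1528/(S² + 12*x))
(-805874/537467 + H(-873, -1035)/P) - 2896893 = (-805874/537467 + (1528/((-1035)² + 12*(-873)))/(-1254586)) - 2896893 = (-805874*1/537467 + (1528/(1071225 - 10476))*(-1/1254586)) - 2896893 = (-805874/537467 + (1528/1060749)*(-1/1254586)) - 2896893 = (-805874/537467 - 764/665400422457) - 2896893 = -536228900457737206/357630768856696419 - 2896893 = -1036018607114482317063373/357630768856696419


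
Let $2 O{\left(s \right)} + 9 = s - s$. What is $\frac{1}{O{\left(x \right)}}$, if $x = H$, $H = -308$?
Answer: $- \frac{2}{9} \approx -0.22222$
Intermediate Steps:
$x = -308$
$O{\left(s \right)} = - \frac{9}{2}$ ($O{\left(s \right)} = - \frac{9}{2} + \frac{s - s}{2} = - \frac{9}{2} + \frac{1}{2} \cdot 0 = - \frac{9}{2} + 0 = - \frac{9}{2}$)
$\frac{1}{O{\left(x \right)}} = \frac{1}{- \frac{9}{2}} = - \frac{2}{9}$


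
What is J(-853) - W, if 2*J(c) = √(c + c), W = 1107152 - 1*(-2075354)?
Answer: -3182506 + I*√1706/2 ≈ -3.1825e+6 + 20.652*I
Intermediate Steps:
W = 3182506 (W = 1107152 + 2075354 = 3182506)
J(c) = √2*√c/2 (J(c) = √(c + c)/2 = √(2*c)/2 = (√2*√c)/2 = √2*√c/2)
J(-853) - W = √2*√(-853)/2 - 1*3182506 = √2*(I*√853)/2 - 3182506 = I*√1706/2 - 3182506 = -3182506 + I*√1706/2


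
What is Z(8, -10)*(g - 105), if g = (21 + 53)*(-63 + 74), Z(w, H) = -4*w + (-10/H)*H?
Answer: -29778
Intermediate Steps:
Z(w, H) = -10 - 4*w (Z(w, H) = -4*w - 10 = -10 - 4*w)
g = 814 (g = 74*11 = 814)
Z(8, -10)*(g - 105) = (-10 - 4*8)*(814 - 105) = (-10 - 32)*709 = -42*709 = -29778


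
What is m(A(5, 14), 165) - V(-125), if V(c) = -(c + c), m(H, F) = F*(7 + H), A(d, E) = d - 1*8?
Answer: 410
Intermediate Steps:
A(d, E) = -8 + d (A(d, E) = d - 8 = -8 + d)
V(c) = -2*c
m(A(5, 14), 165) - V(-125) = 165*(7 + (-8 + 5)) - (-2)*(-125) = 165*(7 - 3) - 1*250 = 165*4 - 250 = 660 - 250 = 410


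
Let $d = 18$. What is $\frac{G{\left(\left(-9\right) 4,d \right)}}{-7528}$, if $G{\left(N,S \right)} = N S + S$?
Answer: $\frac{315}{3764} \approx 0.083688$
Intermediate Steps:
$G{\left(N,S \right)} = S + N S$
$\frac{G{\left(\left(-9\right) 4,d \right)}}{-7528} = \frac{18 \left(1 - 36\right)}{-7528} = 18 \left(1 - 36\right) \left(- \frac{1}{7528}\right) = 18 \left(-35\right) \left(- \frac{1}{7528}\right) = \left(-630\right) \left(- \frac{1}{7528}\right) = \frac{315}{3764}$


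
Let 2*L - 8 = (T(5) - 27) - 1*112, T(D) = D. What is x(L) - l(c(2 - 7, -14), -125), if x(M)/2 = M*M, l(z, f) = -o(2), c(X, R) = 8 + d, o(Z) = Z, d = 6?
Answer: 7940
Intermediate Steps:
c(X, R) = 14 (c(X, R) = 8 + 6 = 14)
l(z, f) = -2 (l(z, f) = -1*2 = -2)
L = -63 (L = 4 + ((5 - 27) - 1*112)/2 = 4 + (-22 - 112)/2 = 4 + (1/2)*(-134) = 4 - 67 = -63)
x(M) = 2*M**2 (x(M) = 2*(M*M) = 2*M**2)
x(L) - l(c(2 - 7, -14), -125) = 2*(-63)**2 - 1*(-2) = 2*3969 + 2 = 7938 + 2 = 7940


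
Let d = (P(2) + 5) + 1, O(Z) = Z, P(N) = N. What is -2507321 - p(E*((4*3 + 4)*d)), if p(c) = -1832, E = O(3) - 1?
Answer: -2505489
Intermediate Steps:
d = 8 (d = (2 + 5) + 1 = 7 + 1 = 8)
E = 2 (E = 3 - 1 = 2)
-2507321 - p(E*((4*3 + 4)*d)) = -2507321 - 1*(-1832) = -2507321 + 1832 = -2505489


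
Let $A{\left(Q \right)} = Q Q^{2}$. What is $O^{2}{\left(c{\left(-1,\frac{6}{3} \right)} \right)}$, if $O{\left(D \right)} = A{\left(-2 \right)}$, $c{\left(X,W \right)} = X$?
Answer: $64$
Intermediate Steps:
$A{\left(Q \right)} = Q^{3}$
$O{\left(D \right)} = -8$ ($O{\left(D \right)} = \left(-2\right)^{3} = -8$)
$O^{2}{\left(c{\left(-1,\frac{6}{3} \right)} \right)} = \left(-8\right)^{2} = 64$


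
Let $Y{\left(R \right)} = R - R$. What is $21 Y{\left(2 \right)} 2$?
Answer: $0$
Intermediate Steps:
$Y{\left(R \right)} = 0$
$21 Y{\left(2 \right)} 2 = 21 \cdot 0 \cdot 2 = 0 \cdot 2 = 0$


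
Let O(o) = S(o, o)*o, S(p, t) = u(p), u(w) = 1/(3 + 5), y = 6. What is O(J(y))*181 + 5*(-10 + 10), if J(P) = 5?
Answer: 905/8 ≈ 113.13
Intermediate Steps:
u(w) = ⅛ (u(w) = 1/8 = ⅛)
S(p, t) = ⅛
O(o) = o/8
O(J(y))*181 + 5*(-10 + 10) = ((⅛)*5)*181 + 5*(-10 + 10) = (5/8)*181 + 5*0 = 905/8 + 0 = 905/8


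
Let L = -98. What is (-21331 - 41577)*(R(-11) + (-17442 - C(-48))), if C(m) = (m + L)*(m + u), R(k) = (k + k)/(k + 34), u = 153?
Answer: 3057202984/23 ≈ 1.3292e+8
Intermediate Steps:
R(k) = 2*k/(34 + k) (R(k) = (2*k)/(34 + k) = 2*k/(34 + k))
C(m) = (-98 + m)*(153 + m) (C(m) = (m - 98)*(m + 153) = (-98 + m)*(153 + m))
(-21331 - 41577)*(R(-11) + (-17442 - C(-48))) = (-21331 - 41577)*(2*(-11)/(34 - 11) + (-17442 - (-14994 + (-48)² + 55*(-48)))) = -62908*(2*(-11)/23 + (-17442 - (-14994 + 2304 - 2640))) = -62908*(2*(-11)*(1/23) + (-17442 - 1*(-15330))) = -62908*(-22/23 + (-17442 + 15330)) = -62908*(-22/23 - 2112) = -62908*(-48598/23) = 3057202984/23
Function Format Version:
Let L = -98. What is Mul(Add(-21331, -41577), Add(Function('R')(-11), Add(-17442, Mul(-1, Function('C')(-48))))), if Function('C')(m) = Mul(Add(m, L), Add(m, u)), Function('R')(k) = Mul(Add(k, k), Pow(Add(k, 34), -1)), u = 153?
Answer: Rational(3057202984, 23) ≈ 1.3292e+8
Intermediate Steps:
Function('R')(k) = Mul(2, k, Pow(Add(34, k), -1)) (Function('R')(k) = Mul(Mul(2, k), Pow(Add(34, k), -1)) = Mul(2, k, Pow(Add(34, k), -1)))
Function('C')(m) = Mul(Add(-98, m), Add(153, m)) (Function('C')(m) = Mul(Add(m, -98), Add(m, 153)) = Mul(Add(-98, m), Add(153, m)))
Mul(Add(-21331, -41577), Add(Function('R')(-11), Add(-17442, Mul(-1, Function('C')(-48))))) = Mul(Add(-21331, -41577), Add(Mul(2, -11, Pow(Add(34, -11), -1)), Add(-17442, Mul(-1, Add(-14994, Pow(-48, 2), Mul(55, -48)))))) = Mul(-62908, Add(Mul(2, -11, Pow(23, -1)), Add(-17442, Mul(-1, Add(-14994, 2304, -2640))))) = Mul(-62908, Add(Mul(2, -11, Rational(1, 23)), Add(-17442, Mul(-1, -15330)))) = Mul(-62908, Add(Rational(-22, 23), Add(-17442, 15330))) = Mul(-62908, Add(Rational(-22, 23), -2112)) = Mul(-62908, Rational(-48598, 23)) = Rational(3057202984, 23)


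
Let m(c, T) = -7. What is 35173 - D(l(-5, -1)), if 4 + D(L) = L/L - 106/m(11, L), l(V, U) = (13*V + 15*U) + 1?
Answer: 246126/7 ≈ 35161.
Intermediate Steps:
l(V, U) = 1 + 13*V + 15*U
D(L) = 85/7 (D(L) = -4 + (L/L - 106/(-7)) = -4 + (1 - 106*(-⅐)) = -4 + (1 + 106/7) = -4 + 113/7 = 85/7)
35173 - D(l(-5, -1)) = 35173 - 1*85/7 = 35173 - 85/7 = 246126/7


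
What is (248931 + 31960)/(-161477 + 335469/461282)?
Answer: -129569962262/74486098045 ≈ -1.7395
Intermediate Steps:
(248931 + 31960)/(-161477 + 335469/461282) = 280891/(-161477 + 335469*(1/461282)) = 280891/(-161477 + 335469/461282) = 280891/(-74486098045/461282) = 280891*(-461282/74486098045) = -129569962262/74486098045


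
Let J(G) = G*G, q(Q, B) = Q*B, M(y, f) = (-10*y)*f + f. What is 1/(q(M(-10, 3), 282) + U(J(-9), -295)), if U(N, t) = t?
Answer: 1/85151 ≈ 1.1744e-5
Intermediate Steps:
M(y, f) = f - 10*f*y (M(y, f) = -10*f*y + f = f - 10*f*y)
q(Q, B) = B*Q
J(G) = G²
1/(q(M(-10, 3), 282) + U(J(-9), -295)) = 1/(282*(3*(1 - 10*(-10))) - 295) = 1/(282*(3*(1 + 100)) - 295) = 1/(282*(3*101) - 295) = 1/(282*303 - 295) = 1/(85446 - 295) = 1/85151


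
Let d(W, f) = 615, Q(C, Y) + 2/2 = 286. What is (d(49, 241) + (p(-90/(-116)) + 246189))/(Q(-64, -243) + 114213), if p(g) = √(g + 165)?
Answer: 41134/19083 + √557670/6640884 ≈ 2.1556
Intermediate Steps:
Q(C, Y) = 285 (Q(C, Y) = -1 + 286 = 285)
p(g) = √(165 + g)
(d(49, 241) + (p(-90/(-116)) + 246189))/(Q(-64, -243) + 114213) = (615 + (√(165 - 90/(-116)) + 246189))/(285 + 114213) = (615 + (√(165 - 90*(-1/116)) + 246189))/114498 = (615 + (√(165 + 45/58) + 246189))*(1/114498) = (615 + (√(9615/58) + 246189))*(1/114498) = (615 + (√557670/58 + 246189))*(1/114498) = (615 + (246189 + √557670/58))*(1/114498) = (246804 + √557670/58)*(1/114498) = 41134/19083 + √557670/6640884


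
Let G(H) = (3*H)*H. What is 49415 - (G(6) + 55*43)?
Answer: 46942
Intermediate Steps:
G(H) = 3*H**2
49415 - (G(6) + 55*43) = 49415 - (3*6**2 + 55*43) = 49415 - (3*36 + 2365) = 49415 - (108 + 2365) = 49415 - 1*2473 = 49415 - 2473 = 46942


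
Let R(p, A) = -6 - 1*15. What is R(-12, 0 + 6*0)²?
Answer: 441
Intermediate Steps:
R(p, A) = -21 (R(p, A) = -6 - 15 = -21)
R(-12, 0 + 6*0)² = (-21)² = 441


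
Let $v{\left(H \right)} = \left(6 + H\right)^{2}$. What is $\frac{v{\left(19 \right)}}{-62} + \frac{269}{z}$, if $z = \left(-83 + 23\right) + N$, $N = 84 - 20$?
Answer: $\frac{7089}{124} \approx 57.169$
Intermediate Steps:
$N = 64$
$z = 4$ ($z = \left(-83 + 23\right) + 64 = -60 + 64 = 4$)
$\frac{v{\left(19 \right)}}{-62} + \frac{269}{z} = \frac{\left(6 + 19\right)^{2}}{-62} + \frac{269}{4} = 25^{2} \left(- \frac{1}{62}\right) + 269 \cdot \frac{1}{4} = 625 \left(- \frac{1}{62}\right) + \frac{269}{4} = - \frac{625}{62} + \frac{269}{4} = \frac{7089}{124}$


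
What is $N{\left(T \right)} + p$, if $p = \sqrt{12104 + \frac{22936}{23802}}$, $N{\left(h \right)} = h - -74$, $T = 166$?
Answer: $240 + \frac{2 \sqrt{428618001993}}{11901} \approx 350.02$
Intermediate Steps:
$N{\left(h \right)} = 74 + h$ ($N{\left(h \right)} = h + 74 = 74 + h$)
$p = \frac{2 \sqrt{428618001993}}{11901}$ ($p = \sqrt{12104 + 22936 \cdot \frac{1}{23802}} = \sqrt{12104 + \frac{11468}{11901}} = \sqrt{\frac{144061172}{11901}} = \frac{2 \sqrt{428618001993}}{11901} \approx 110.02$)
$N{\left(T \right)} + p = \left(74 + 166\right) + \frac{2 \sqrt{428618001993}}{11901} = 240 + \frac{2 \sqrt{428618001993}}{11901}$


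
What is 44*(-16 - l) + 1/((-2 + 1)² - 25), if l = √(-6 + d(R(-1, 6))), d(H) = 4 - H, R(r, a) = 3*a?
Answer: -16897/24 - 88*I*√5 ≈ -704.04 - 196.77*I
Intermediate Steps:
l = 2*I*√5 (l = √(-6 + (4 - 3*6)) = √(-6 + (4 - 1*18)) = √(-6 + (4 - 18)) = √(-6 - 14) = √(-20) = 2*I*√5 ≈ 4.4721*I)
44*(-16 - l) + 1/((-2 + 1)² - 25) = 44*(-16 - 2*I*√5) + 1/((-2 + 1)² - 25) = 44*(-16 - 2*I*√5) + 1/((-1)² - 25) = (-704 - 88*I*√5) + 1/(1 - 25) = (-704 - 88*I*√5) + 1/(-24) = (-704 - 88*I*√5) - 1/24 = -16897/24 - 88*I*√5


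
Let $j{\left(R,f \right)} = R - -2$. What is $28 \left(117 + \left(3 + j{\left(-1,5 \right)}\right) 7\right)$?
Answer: $4060$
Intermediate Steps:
$j{\left(R,f \right)} = 2 + R$ ($j{\left(R,f \right)} = R + 2 = 2 + R$)
$28 \left(117 + \left(3 + j{\left(-1,5 \right)}\right) 7\right) = 28 \left(117 + \left(3 + \left(2 - 1\right)\right) 7\right) = 28 \left(117 + \left(3 + 1\right) 7\right) = 28 \left(117 + 4 \cdot 7\right) = 28 \left(117 + 28\right) = 28 \cdot 145 = 4060$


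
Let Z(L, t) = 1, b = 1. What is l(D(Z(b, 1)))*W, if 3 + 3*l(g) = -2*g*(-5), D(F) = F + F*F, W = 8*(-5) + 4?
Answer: -204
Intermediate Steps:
W = -36 (W = -40 + 4 = -36)
D(F) = F + F²
l(g) = -1 + 10*g/3 (l(g) = -1 + (-2*g*(-5))/3 = -1 + (10*g)/3 = -1 + 10*g/3)
l(D(Z(b, 1)))*W = (-1 + 10*(1*(1 + 1))/3)*(-36) = (-1 + 10*(1*2)/3)*(-36) = (-1 + (10/3)*2)*(-36) = (-1 + 20/3)*(-36) = (17/3)*(-36) = -204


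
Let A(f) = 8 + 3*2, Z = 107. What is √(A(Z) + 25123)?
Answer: 21*√57 ≈ 158.55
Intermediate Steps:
A(f) = 14 (A(f) = 8 + 6 = 14)
√(A(Z) + 25123) = √(14 + 25123) = √25137 = 21*√57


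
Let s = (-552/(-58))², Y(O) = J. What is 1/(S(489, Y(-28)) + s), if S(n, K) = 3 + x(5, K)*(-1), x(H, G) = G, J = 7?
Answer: 841/72812 ≈ 0.011550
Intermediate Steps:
Y(O) = 7
S(n, K) = 3 - K (S(n, K) = 3 + K*(-1) = 3 - K)
s = 76176/841 (s = (-552*(-1/58))² = (276/29)² = 76176/841 ≈ 90.578)
1/(S(489, Y(-28)) + s) = 1/((3 - 1*7) + 76176/841) = 1/((3 - 7) + 76176/841) = 1/(-4 + 76176/841) = 1/(72812/841) = 841/72812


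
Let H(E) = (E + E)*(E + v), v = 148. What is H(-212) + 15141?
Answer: 42277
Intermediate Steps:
H(E) = 2*E*(148 + E) (H(E) = (E + E)*(E + 148) = (2*E)*(148 + E) = 2*E*(148 + E))
H(-212) + 15141 = 2*(-212)*(148 - 212) + 15141 = 2*(-212)*(-64) + 15141 = 27136 + 15141 = 42277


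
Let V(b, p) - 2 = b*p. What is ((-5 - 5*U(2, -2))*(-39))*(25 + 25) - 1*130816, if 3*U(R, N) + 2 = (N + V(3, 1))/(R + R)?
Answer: -250257/2 ≈ -1.2513e+5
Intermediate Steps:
V(b, p) = 2 + b*p
U(R, N) = -⅔ + (5 + N)/(6*R) (U(R, N) = -⅔ + ((N + (2 + 3*1))/(R + R))/3 = -⅔ + ((N + (2 + 3))/((2*R)))/3 = -⅔ + ((N + 5)*(1/(2*R)))/3 = -⅔ + ((5 + N)*(1/(2*R)))/3 = -⅔ + ((5 + N)/(2*R))/3 = -⅔ + (5 + N)/(6*R))
((-5 - 5*U(2, -2))*(-39))*(25 + 25) - 1*130816 = ((-5 - 5*(5 - 2 - 4*2)/(6*2))*(-39))*(25 + 25) - 1*130816 = ((-5 - 5*(5 - 2 - 8)/(6*2))*(-39))*50 - 130816 = ((-5 - 5*(-5)/(6*2))*(-39))*50 - 130816 = ((-5 - 5*(-5/12))*(-39))*50 - 130816 = ((-5 + 25/12)*(-39))*50 - 130816 = -35/12*(-39)*50 - 130816 = (455/4)*50 - 130816 = 11375/2 - 130816 = -250257/2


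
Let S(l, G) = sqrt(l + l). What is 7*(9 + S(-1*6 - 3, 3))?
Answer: 63 + 21*I*sqrt(2) ≈ 63.0 + 29.698*I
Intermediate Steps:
S(l, G) = sqrt(2)*sqrt(l) (S(l, G) = sqrt(2*l) = sqrt(2)*sqrt(l))
7*(9 + S(-1*6 - 3, 3)) = 7*(9 + sqrt(2)*sqrt(-1*6 - 3)) = 7*(9 + sqrt(2)*sqrt(-6 - 3)) = 7*(9 + sqrt(2)*sqrt(-9)) = 7*(9 + sqrt(2)*(3*I)) = 7*(9 + 3*I*sqrt(2)) = 63 + 21*I*sqrt(2)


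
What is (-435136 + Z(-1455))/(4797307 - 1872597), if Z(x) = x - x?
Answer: -217568/1462355 ≈ -0.14878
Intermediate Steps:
Z(x) = 0
(-435136 + Z(-1455))/(4797307 - 1872597) = (-435136 + 0)/(4797307 - 1872597) = -435136/2924710 = -435136*1/2924710 = -217568/1462355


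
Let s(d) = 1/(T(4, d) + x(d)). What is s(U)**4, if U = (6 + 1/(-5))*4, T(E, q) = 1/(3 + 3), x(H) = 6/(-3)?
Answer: 1296/14641 ≈ 0.088519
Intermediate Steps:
x(H) = -2 (x(H) = 6*(-1/3) = -2)
T(E, q) = 1/6
U = 116/5 (U = (6 - 1/5)*4 = (29/5)*4 = 116/5 ≈ 23.200)
s(d) = -6/11 (s(d) = 1/(1/6 - 2) = 1/(-11/6) = -6/11)
s(U)**4 = (-6/11)**4 = 1296/14641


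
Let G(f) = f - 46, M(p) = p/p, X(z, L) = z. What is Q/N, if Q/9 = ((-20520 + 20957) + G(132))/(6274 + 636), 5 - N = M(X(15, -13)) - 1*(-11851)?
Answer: -1569/27287590 ≈ -5.7499e-5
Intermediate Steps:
M(p) = 1
G(f) = -46 + f
N = -11847 (N = 5 - (1 - 1*(-11851)) = 5 - (1 + 11851) = 5 - 1*11852 = 5 - 11852 = -11847)
Q = 4707/6910 (Q = 9*(((-20520 + 20957) + (-46 + 132))/(6274 + 636)) = 9*((437 + 86)/6910) = 9*(523*(1/6910)) = 9*(523/6910) = 4707/6910 ≈ 0.68119)
Q/N = (4707/6910)/(-11847) = (4707/6910)*(-1/11847) = -1569/27287590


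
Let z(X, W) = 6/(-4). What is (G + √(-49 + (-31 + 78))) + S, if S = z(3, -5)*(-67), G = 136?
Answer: 473/2 + I*√2 ≈ 236.5 + 1.4142*I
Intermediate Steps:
z(X, W) = -3/2 (z(X, W) = 6*(-¼) = -3/2)
S = 201/2 (S = -3/2*(-67) = 201/2 ≈ 100.50)
(G + √(-49 + (-31 + 78))) + S = (136 + √(-49 + (-31 + 78))) + 201/2 = (136 + √(-49 + 47)) + 201/2 = (136 + √(-2)) + 201/2 = (136 + I*√2) + 201/2 = 473/2 + I*√2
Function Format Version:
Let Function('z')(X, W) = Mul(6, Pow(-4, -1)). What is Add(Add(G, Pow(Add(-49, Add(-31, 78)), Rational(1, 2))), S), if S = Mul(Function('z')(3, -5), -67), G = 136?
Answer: Add(Rational(473, 2), Mul(I, Pow(2, Rational(1, 2)))) ≈ Add(236.50, Mul(1.4142, I))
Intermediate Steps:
Function('z')(X, W) = Rational(-3, 2) (Function('z')(X, W) = Mul(6, Rational(-1, 4)) = Rational(-3, 2))
S = Rational(201, 2) (S = Mul(Rational(-3, 2), -67) = Rational(201, 2) ≈ 100.50)
Add(Add(G, Pow(Add(-49, Add(-31, 78)), Rational(1, 2))), S) = Add(Add(136, Pow(Add(-49, Add(-31, 78)), Rational(1, 2))), Rational(201, 2)) = Add(Add(136, Pow(Add(-49, 47), Rational(1, 2))), Rational(201, 2)) = Add(Add(136, Pow(-2, Rational(1, 2))), Rational(201, 2)) = Add(Add(136, Mul(I, Pow(2, Rational(1, 2)))), Rational(201, 2)) = Add(Rational(473, 2), Mul(I, Pow(2, Rational(1, 2))))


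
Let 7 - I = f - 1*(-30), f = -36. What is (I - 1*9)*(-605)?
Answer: -2420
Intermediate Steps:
I = 13 (I = 7 - (-36 - 1*(-30)) = 7 - (-36 + 30) = 7 - 1*(-6) = 7 + 6 = 13)
(I - 1*9)*(-605) = (13 - 1*9)*(-605) = (13 - 9)*(-605) = 4*(-605) = -2420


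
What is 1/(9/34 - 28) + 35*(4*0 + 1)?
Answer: 32971/943 ≈ 34.964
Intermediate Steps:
1/(9/34 - 28) + 35*(4*0 + 1) = 1/(9*(1/34) - 28) + 35*(0 + 1) = 1/(9/34 - 28) + 35*1 = 1/(-943/34) + 35 = -34/943 + 35 = 32971/943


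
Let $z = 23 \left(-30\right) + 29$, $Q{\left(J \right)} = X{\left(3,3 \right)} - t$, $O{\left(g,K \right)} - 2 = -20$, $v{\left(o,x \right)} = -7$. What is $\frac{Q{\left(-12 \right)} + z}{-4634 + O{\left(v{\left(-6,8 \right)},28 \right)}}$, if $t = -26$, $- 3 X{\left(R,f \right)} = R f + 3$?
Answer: $\frac{639}{4652} \approx 0.13736$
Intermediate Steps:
$X{\left(R,f \right)} = -1 - \frac{R f}{3}$ ($X{\left(R,f \right)} = - \frac{R f + 3}{3} = - \frac{3 + R f}{3} = -1 - \frac{R f}{3}$)
$O{\left(g,K \right)} = -18$ ($O{\left(g,K \right)} = 2 - 20 = -18$)
$Q{\left(J \right)} = 22$ ($Q{\left(J \right)} = \left(-1 - 1 \cdot 3\right) - -26 = \left(-1 - 3\right) + 26 = -4 + 26 = 22$)
$z = -661$ ($z = -690 + 29 = -661$)
$\frac{Q{\left(-12 \right)} + z}{-4634 + O{\left(v{\left(-6,8 \right)},28 \right)}} = \frac{22 - 661}{-4634 - 18} = - \frac{639}{-4652} = \left(-639\right) \left(- \frac{1}{4652}\right) = \frac{639}{4652}$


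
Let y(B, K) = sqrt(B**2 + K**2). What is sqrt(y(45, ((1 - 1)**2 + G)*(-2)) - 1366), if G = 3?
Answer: sqrt(-1366 + 3*sqrt(229)) ≈ 36.34*I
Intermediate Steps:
sqrt(y(45, ((1 - 1)**2 + G)*(-2)) - 1366) = sqrt(sqrt(45**2 + (((1 - 1)**2 + 3)*(-2))**2) - 1366) = sqrt(sqrt(2025 + ((0**2 + 3)*(-2))**2) - 1366) = sqrt(sqrt(2025 + ((0 + 3)*(-2))**2) - 1366) = sqrt(sqrt(2025 + (3*(-2))**2) - 1366) = sqrt(sqrt(2025 + (-6)**2) - 1366) = sqrt(sqrt(2025 + 36) - 1366) = sqrt(sqrt(2061) - 1366) = sqrt(3*sqrt(229) - 1366) = sqrt(-1366 + 3*sqrt(229))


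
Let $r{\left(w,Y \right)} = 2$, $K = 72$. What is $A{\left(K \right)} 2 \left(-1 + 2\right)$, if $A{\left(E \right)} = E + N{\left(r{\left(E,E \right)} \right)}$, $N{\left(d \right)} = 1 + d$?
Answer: $150$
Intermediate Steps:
$A{\left(E \right)} = 3 + E$ ($A{\left(E \right)} = E + \left(1 + 2\right) = E + 3 = 3 + E$)
$A{\left(K \right)} 2 \left(-1 + 2\right) = \left(3 + 72\right) 2 \left(-1 + 2\right) = 75 \cdot 2 \cdot 1 = 75 \cdot 2 = 150$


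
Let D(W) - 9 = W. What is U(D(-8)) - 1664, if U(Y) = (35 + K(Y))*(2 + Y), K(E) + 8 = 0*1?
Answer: -1583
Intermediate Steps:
K(E) = -8 (K(E) = -8 + 0*1 = -8 + 0 = -8)
D(W) = 9 + W
U(Y) = 54 + 27*Y (U(Y) = (35 - 8)*(2 + Y) = 27*(2 + Y) = 54 + 27*Y)
U(D(-8)) - 1664 = (54 + 27*(9 - 8)) - 1664 = (54 + 27*1) - 1664 = (54 + 27) - 1664 = 81 - 1664 = -1583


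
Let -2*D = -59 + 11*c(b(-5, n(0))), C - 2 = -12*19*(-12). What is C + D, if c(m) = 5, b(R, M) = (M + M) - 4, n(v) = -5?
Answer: 2740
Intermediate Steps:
b(R, M) = -4 + 2*M (b(R, M) = 2*M - 4 = -4 + 2*M)
C = 2738 (C = 2 - 12*19*(-12) = 2 - 228*(-12) = 2 + 2736 = 2738)
D = 2 (D = -(-59 + 11*5)/2 = -(-59 + 55)/2 = -½*(-4) = 2)
C + D = 2738 + 2 = 2740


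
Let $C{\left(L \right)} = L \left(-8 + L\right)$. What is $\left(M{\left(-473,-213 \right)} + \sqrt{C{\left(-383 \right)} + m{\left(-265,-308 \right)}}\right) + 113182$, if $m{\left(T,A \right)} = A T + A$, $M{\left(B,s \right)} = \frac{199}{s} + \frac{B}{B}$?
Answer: $\frac{24107780}{213} + \sqrt{231065} \approx 1.1366 \cdot 10^{5}$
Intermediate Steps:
$M{\left(B,s \right)} = 1 + \frac{199}{s}$ ($M{\left(B,s \right)} = \frac{199}{s} + 1 = 1 + \frac{199}{s}$)
$m{\left(T,A \right)} = A + A T$
$\left(M{\left(-473,-213 \right)} + \sqrt{C{\left(-383 \right)} + m{\left(-265,-308 \right)}}\right) + 113182 = \left(\frac{199 - 213}{-213} + \sqrt{- 383 \left(-8 - 383\right) - 308 \left(1 - 265\right)}\right) + 113182 = \left(\left(- \frac{1}{213}\right) \left(-14\right) + \sqrt{\left(-383\right) \left(-391\right) - -81312}\right) + 113182 = \left(\frac{14}{213} + \sqrt{149753 + 81312}\right) + 113182 = \left(\frac{14}{213} + \sqrt{231065}\right) + 113182 = \frac{24107780}{213} + \sqrt{231065}$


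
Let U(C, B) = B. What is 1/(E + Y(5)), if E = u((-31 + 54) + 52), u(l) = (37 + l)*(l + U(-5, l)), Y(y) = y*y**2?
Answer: 1/16925 ≈ 5.9084e-5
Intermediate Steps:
Y(y) = y**3
u(l) = 2*l*(37 + l) (u(l) = (37 + l)*(l + l) = (37 + l)*(2*l) = 2*l*(37 + l))
E = 16800 (E = 2*((-31 + 54) + 52)*(37 + ((-31 + 54) + 52)) = 2*(23 + 52)*(37 + (23 + 52)) = 2*75*(37 + 75) = 2*75*112 = 16800)
1/(E + Y(5)) = 1/(16800 + 5**3) = 1/(16800 + 125) = 1/16925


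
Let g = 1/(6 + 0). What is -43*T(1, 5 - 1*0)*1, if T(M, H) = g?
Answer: -43/6 ≈ -7.1667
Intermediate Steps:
g = ⅙ (g = 1/6 = ⅙ ≈ 0.16667)
T(M, H) = ⅙
-43*T(1, 5 - 1*0)*1 = -43*⅙*1 = -43/6*1 = -43/6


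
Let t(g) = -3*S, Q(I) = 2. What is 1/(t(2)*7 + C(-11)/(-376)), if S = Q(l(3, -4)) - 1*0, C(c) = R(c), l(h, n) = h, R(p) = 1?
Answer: -376/15793 ≈ -0.023808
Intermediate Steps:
C(c) = 1
S = 2 (S = 2 - 1*0 = 2 + 0 = 2)
t(g) = -6 (t(g) = -3*2 = -6)
1/(t(2)*7 + C(-11)/(-376)) = 1/(-6*7 + 1/(-376)) = 1/(-42 + 1*(-1/376)) = 1/(-42 - 1/376) = 1/(-15793/376) = -376/15793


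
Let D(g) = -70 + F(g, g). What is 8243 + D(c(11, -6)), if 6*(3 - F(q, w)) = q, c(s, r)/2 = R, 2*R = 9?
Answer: 16349/2 ≈ 8174.5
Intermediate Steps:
R = 9/2 (R = (½)*9 = 9/2 ≈ 4.5000)
c(s, r) = 9 (c(s, r) = 2*(9/2) = 9)
F(q, w) = 3 - q/6
D(g) = -67 - g/6 (D(g) = -70 + (3 - g/6) = -67 - g/6)
8243 + D(c(11, -6)) = 8243 + (-67 - ⅙*9) = 8243 + (-67 - 3/2) = 8243 - 137/2 = 16349/2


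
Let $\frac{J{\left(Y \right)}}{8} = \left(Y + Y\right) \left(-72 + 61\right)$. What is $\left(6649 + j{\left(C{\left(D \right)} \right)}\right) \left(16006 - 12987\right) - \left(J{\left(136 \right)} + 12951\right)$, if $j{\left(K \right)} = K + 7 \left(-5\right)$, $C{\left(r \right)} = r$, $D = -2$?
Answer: $19972613$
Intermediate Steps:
$j{\left(K \right)} = -35 + K$ ($j{\left(K \right)} = K - 35 = -35 + K$)
$J{\left(Y \right)} = - 176 Y$ ($J{\left(Y \right)} = 8 \left(Y + Y\right) \left(-72 + 61\right) = 8 \cdot 2 Y \left(-11\right) = 8 \left(- 22 Y\right) = - 176 Y$)
$\left(6649 + j{\left(C{\left(D \right)} \right)}\right) \left(16006 - 12987\right) - \left(J{\left(136 \right)} + 12951\right) = \left(6649 - 37\right) \left(16006 - 12987\right) - \left(\left(-176\right) 136 + 12951\right) = \left(6649 - 37\right) 3019 - \left(-23936 + 12951\right) = 6612 \cdot 3019 - -10985 = 19961628 + 10985 = 19972613$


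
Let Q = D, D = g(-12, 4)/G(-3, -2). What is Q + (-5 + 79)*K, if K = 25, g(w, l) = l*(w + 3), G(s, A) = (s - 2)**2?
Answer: 46214/25 ≈ 1848.6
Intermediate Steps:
G(s, A) = (-2 + s)**2
g(w, l) = l*(3 + w)
D = -36/25 (D = (4*(3 - 12))/((-2 - 3)**2) = (4*(-9))/((-5)**2) = -36/25 ≈ -1.4400)
Q = -36/25 ≈ -1.4400
Q + (-5 + 79)*K = -36/25 + (-5 + 79)*25 = -36/25 + 74*25 = -36/25 + 1850 = 46214/25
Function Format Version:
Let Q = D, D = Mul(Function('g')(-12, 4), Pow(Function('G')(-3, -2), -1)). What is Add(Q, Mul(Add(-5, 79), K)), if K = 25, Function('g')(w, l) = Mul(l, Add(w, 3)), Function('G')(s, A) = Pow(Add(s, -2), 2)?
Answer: Rational(46214, 25) ≈ 1848.6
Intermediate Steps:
Function('G')(s, A) = Pow(Add(-2, s), 2)
Function('g')(w, l) = Mul(l, Add(3, w))
D = Rational(-36, 25) (D = Mul(Mul(4, Add(3, -12)), Pow(Pow(Add(-2, -3), 2), -1)) = Mul(Mul(4, -9), Pow(Pow(-5, 2), -1)) = Mul(-36, Pow(25, -1)) = Mul(-36, Rational(1, 25)) = Rational(-36, 25) ≈ -1.4400)
Q = Rational(-36, 25) ≈ -1.4400
Add(Q, Mul(Add(-5, 79), K)) = Add(Rational(-36, 25), Mul(Add(-5, 79), 25)) = Add(Rational(-36, 25), Mul(74, 25)) = Add(Rational(-36, 25), 1850) = Rational(46214, 25)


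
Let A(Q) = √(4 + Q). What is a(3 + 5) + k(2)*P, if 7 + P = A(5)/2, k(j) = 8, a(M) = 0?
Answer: -44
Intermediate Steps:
P = -11/2 (P = -7 + √(4 + 5)/2 = -7 + √9*(½) = -7 + 3*(½) = -7 + 3/2 = -11/2 ≈ -5.5000)
a(3 + 5) + k(2)*P = 0 + 8*(-11/2) = 0 - 44 = -44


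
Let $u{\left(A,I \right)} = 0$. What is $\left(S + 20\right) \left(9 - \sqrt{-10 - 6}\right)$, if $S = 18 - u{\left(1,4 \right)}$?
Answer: $342 - 152 i \approx 342.0 - 152.0 i$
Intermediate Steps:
$S = 18$ ($S = 18 - 0 = 18 + 0 = 18$)
$\left(S + 20\right) \left(9 - \sqrt{-10 - 6}\right) = \left(18 + 20\right) \left(9 - \sqrt{-10 - 6}\right) = 38 \left(9 - \sqrt{-16}\right) = 38 \left(9 - 4 i\right) = 342 - 152 i$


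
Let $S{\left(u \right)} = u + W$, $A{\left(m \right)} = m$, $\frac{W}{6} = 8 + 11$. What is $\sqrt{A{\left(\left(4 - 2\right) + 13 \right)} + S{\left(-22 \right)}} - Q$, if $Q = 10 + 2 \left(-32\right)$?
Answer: $54 + \sqrt{107} \approx 64.344$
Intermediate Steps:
$W = 114$ ($W = 6 \left(8 + 11\right) = 6 \cdot 19 = 114$)
$Q = -54$ ($Q = 10 - 64 = -54$)
$S{\left(u \right)} = 114 + u$ ($S{\left(u \right)} = u + 114 = 114 + u$)
$\sqrt{A{\left(\left(4 - 2\right) + 13 \right)} + S{\left(-22 \right)}} - Q = \sqrt{\left(\left(4 - 2\right) + 13\right) + \left(114 - 22\right)} - -54 = \sqrt{\left(2 + 13\right) + 92} + 54 = \sqrt{15 + 92} + 54 = \sqrt{107} + 54 = 54 + \sqrt{107}$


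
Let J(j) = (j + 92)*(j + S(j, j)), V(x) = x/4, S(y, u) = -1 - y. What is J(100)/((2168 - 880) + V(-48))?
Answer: -48/319 ≈ -0.15047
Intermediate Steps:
V(x) = x/4 (V(x) = x*(1/4) = x/4)
J(j) = -92 - j (J(j) = (j + 92)*(j + (-1 - j)) = (92 + j)*(-1) = -92 - j)
J(100)/((2168 - 880) + V(-48)) = (-92 - 1*100)/((2168 - 880) + (1/4)*(-48)) = (-92 - 100)/(1288 - 12) = -192/1276 = -192*1/1276 = -48/319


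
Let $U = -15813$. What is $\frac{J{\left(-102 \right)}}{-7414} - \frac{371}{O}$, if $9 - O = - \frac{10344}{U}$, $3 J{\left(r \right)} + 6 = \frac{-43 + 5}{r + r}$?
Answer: $- \frac{4436478491381}{99801677844} \approx -44.453$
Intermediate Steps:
$J{\left(r \right)} = -2 - \frac{19}{3 r}$ ($J{\left(r \right)} = -2 + \frac{\left(-43 + 5\right) \frac{1}{r + r}}{3} = -2 + \frac{\left(-38\right) \frac{1}{2 r}}{3} = -2 + \frac{\left(-19\right) \frac{1}{r}}{3} = -2 - \frac{19}{3 r}$)
$O = \frac{43991}{5271}$ ($O = 9 - - \frac{10344}{-15813} = 9 - \left(-10344\right) \left(- \frac{1}{15813}\right) = 9 - \frac{3448}{5271} = \frac{43991}{5271} \approx 8.3459$)
$\frac{J{\left(-102 \right)}}{-7414} - \frac{371}{O} = \frac{-2 - \frac{19}{3 \left(-102\right)}}{-7414} - \frac{371}{\frac{43991}{5271}} = \left(-2 - - \frac{19}{306}\right) \left(- \frac{1}{7414}\right) - \frac{1955541}{43991} = \left(-2 + \frac{19}{306}\right) \left(- \frac{1}{7414}\right) - \frac{1955541}{43991} = \left(- \frac{593}{306}\right) \left(- \frac{1}{7414}\right) - \frac{1955541}{43991} = \frac{593}{2268684} - \frac{1955541}{43991} = - \frac{4436478491381}{99801677844}$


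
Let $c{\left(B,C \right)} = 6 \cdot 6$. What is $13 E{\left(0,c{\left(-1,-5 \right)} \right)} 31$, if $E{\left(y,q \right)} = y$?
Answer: $0$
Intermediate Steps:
$c{\left(B,C \right)} = 36$
$13 E{\left(0,c{\left(-1,-5 \right)} \right)} 31 = 13 \cdot 0 \cdot 31 = 0 \cdot 31 = 0$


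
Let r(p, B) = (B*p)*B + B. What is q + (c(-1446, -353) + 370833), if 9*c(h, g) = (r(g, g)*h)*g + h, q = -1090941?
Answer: -2494756803662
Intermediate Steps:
r(p, B) = B + p*B² (r(p, B) = p*B² + B = B + p*B²)
c(h, g) = h/9 + h*g²*(1 + g²)/9 (c(h, g) = (((g*(1 + g*g))*h)*g + h)/9 = (((g*(1 + g²))*h)*g + h)/9 = ((g*h*(1 + g²))*g + h)/9 = (h*g²*(1 + g²) + h)/9 = (h + h*g²*(1 + g²))/9 = h/9 + h*g²*(1 + g²)/9)
q + (c(-1446, -353) + 370833) = -1090941 + ((⅑)*(-1446)*(1 + (-353)² + (-353)⁴) + 370833) = -1090941 + ((⅑)*(-1446)*(1 + 124609 + 15527402881) + 370833) = -1090941 + ((⅑)*(-1446)*15527527491 + 370833) = -1090941 + (-2494756083554 + 370833) = -1090941 - 2494755712721 = -2494756803662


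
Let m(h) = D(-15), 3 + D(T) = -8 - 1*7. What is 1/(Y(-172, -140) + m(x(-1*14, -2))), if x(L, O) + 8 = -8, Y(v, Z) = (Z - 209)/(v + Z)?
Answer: -312/5267 ≈ -0.059237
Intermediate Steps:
Y(v, Z) = (-209 + Z)/(Z + v)
x(L, O) = -16 (x(L, O) = -8 - 8 = -16)
D(T) = -18 (D(T) = -3 + (-8 - 1*7) = -3 + (-8 - 7) = -3 - 15 = -18)
m(h) = -18
1/(Y(-172, -140) + m(x(-1*14, -2))) = 1/((-209 - 140)/(-140 - 172) - 18) = 1/(-349/(-312) - 18) = 1/(-1/312*(-349) - 18) = 1/(349/312 - 18) = 1/(-5267/312) = -312/5267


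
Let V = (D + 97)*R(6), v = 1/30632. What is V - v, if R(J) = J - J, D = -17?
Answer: -1/30632 ≈ -3.2646e-5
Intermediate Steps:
R(J) = 0
v = 1/30632 ≈ 3.2646e-5
V = 0 (V = (-17 + 97)*0 = 80*0 = 0)
V - v = 0 - 1*1/30632 = 0 - 1/30632 = -1/30632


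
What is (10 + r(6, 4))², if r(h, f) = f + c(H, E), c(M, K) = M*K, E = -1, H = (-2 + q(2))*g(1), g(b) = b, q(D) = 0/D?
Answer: 256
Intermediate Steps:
q(D) = 0
H = -2 (H = (-2 + 0)*1 = -2*1 = -2)
c(M, K) = K*M
r(h, f) = 2 + f (r(h, f) = f - 1*(-2) = f + 2 = 2 + f)
(10 + r(6, 4))² = (10 + (2 + 4))² = (10 + 6)² = 16² = 256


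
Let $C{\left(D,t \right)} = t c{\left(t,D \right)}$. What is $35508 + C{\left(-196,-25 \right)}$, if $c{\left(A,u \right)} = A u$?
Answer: $-86992$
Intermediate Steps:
$C{\left(D,t \right)} = D t^{2}$ ($C{\left(D,t \right)} = t t D = t D t = D t^{2}$)
$35508 + C{\left(-196,-25 \right)} = 35508 - 196 \left(-25\right)^{2} = 35508 - 122500 = -86992$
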